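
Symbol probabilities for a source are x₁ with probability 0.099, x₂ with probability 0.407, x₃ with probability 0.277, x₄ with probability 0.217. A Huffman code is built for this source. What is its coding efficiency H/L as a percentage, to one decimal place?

Entropy H = −Σ p log₂ p ≈ 1.8495 bits.
Huffman merges: 99/1000+217/1000→79/250; 277/1000+79/250→593/1000; 407/1000+593/1000→1. L = 1909/1000 ≈ 1.9090.
Efficiency = H/L = 1.8495/1.9090 = 96.9%.

96.9%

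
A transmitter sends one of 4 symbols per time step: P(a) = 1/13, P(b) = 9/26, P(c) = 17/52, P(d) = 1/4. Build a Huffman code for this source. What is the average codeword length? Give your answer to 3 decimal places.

1.981 bits/symbol

Repeatedly combine the two least-probable nodes; the expected code length is the sum of the merged weights.
merge 1/13 + 1/4 → 17/52
merge 17/52 + 17/52 → 17/26
merge 9/26 + 17/26 → 1
L = 17/52 + 17/26 + 1 = 103/52 ≈ 1.981 bits/symbol.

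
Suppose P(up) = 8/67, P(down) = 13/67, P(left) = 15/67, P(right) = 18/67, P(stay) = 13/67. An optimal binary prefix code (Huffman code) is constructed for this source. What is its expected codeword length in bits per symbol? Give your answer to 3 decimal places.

Repeatedly combine the two least-probable nodes; the expected code length is the sum of the merged weights.
merge 8/67 + 13/67 → 21/67
merge 13/67 + 15/67 → 28/67
merge 18/67 + 21/67 → 39/67
merge 28/67 + 39/67 → 1
L = 21/67 + 28/67 + 39/67 + 1 = 155/67 ≈ 2.313 bits/symbol.

2.313 bits/symbol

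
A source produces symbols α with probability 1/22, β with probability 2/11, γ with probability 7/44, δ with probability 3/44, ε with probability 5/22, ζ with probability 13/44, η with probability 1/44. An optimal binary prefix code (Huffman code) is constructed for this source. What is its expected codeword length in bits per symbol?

2.5 bits/symbol

Repeatedly combine the two least-probable nodes; the expected code length is the sum of the merged weights.
merge 1/44 + 1/22 → 3/44
merge 3/44 + 3/44 → 3/22
merge 3/22 + 7/44 → 13/44
merge 2/11 + 5/22 → 9/22
merge 13/44 + 13/44 → 13/22
merge 9/22 + 13/22 → 1
L = 3/44 + 3/22 + 13/44 + 9/22 + 13/22 + 1 = 5/2 = 2.5 bits/symbol.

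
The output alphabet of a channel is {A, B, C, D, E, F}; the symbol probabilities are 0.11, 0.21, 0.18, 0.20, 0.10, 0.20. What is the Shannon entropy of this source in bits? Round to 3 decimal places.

2.529 bits

H = −Σ pᵢ log₂ pᵢ.
−0.11·log₂(0.11) = 0.3503
−0.21·log₂(0.21) = 0.4728
−0.18·log₂(0.18) = 0.4453
−0.20·log₂(0.20) = 0.4644
−0.10·log₂(0.10) = 0.3322
−0.20·log₂(0.20) = 0.4644
Sum ≈ 2.5294 → 2.529 bits.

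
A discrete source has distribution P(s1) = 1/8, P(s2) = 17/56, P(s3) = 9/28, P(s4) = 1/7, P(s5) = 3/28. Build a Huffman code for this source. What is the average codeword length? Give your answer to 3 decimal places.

2.232 bits/symbol

Repeatedly combine the two least-probable nodes; the expected code length is the sum of the merged weights.
merge 3/28 + 1/8 → 13/56
merge 1/7 + 13/56 → 3/8
merge 17/56 + 9/28 → 5/8
merge 3/8 + 5/8 → 1
L = 13/56 + 3/8 + 5/8 + 1 = 125/56 ≈ 2.232 bits/symbol.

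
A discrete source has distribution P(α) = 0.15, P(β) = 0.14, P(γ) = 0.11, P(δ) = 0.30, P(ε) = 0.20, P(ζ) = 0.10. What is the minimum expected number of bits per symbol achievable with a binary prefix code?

2.5 bits/symbol

Repeatedly combine the two least-probable nodes; the expected code length is the sum of the merged weights.
merge 1/10 + 11/100 → 21/100
merge 7/50 + 3/20 → 29/100
merge 1/5 + 21/100 → 41/100
merge 29/100 + 3/10 → 59/100
merge 41/100 + 59/100 → 1
L = 21/100 + 29/100 + 41/100 + 59/100 + 1 = 5/2 = 2.5 bits/symbol.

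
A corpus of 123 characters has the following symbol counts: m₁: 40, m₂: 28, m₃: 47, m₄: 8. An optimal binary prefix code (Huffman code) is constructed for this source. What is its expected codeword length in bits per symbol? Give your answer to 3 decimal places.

1.911 bits/symbol

Probabilities are the counts divided by 123.
Repeatedly combine the two least-probable nodes; the expected code length is the sum of the merged weights.
merge 8/123 + 28/123 → 12/41
merge 12/41 + 40/123 → 76/123
merge 47/123 + 76/123 → 1
L = 12/41 + 76/123 + 1 = 235/123 ≈ 1.911 bits/symbol.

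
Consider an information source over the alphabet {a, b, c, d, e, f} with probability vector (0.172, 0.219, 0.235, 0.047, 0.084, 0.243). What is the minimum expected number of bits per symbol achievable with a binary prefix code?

Repeatedly combine the two least-probable nodes; the expected code length is the sum of the merged weights.
merge 47/1000 + 21/250 → 131/1000
merge 131/1000 + 43/250 → 303/1000
merge 219/1000 + 47/200 → 227/500
merge 243/1000 + 303/1000 → 273/500
merge 227/500 + 273/500 → 1
L = 131/1000 + 303/1000 + 227/500 + 273/500 + 1 = 1217/500 = 2.434 bits/symbol.

2.434 bits/symbol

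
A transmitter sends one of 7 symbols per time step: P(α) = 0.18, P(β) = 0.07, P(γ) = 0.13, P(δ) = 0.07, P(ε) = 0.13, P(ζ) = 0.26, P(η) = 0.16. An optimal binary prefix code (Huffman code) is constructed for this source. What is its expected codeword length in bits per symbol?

2.7 bits/symbol

Repeatedly combine the two least-probable nodes; the expected code length is the sum of the merged weights.
merge 7/100 + 7/100 → 7/50
merge 13/100 + 13/100 → 13/50
merge 7/50 + 4/25 → 3/10
merge 9/50 + 13/50 → 11/25
merge 13/50 + 3/10 → 14/25
merge 11/25 + 14/25 → 1
L = 7/50 + 13/50 + 3/10 + 11/25 + 14/25 + 1 = 27/10 = 2.7 bits/symbol.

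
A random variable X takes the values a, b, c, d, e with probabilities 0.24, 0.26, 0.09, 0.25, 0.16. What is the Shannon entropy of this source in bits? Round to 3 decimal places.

2.235 bits

H = −Σ pᵢ log₂ pᵢ.
−0.24·log₂(0.24) = 0.4941
−0.26·log₂(0.26) = 0.5053
−0.09·log₂(0.09) = 0.3127
−0.25·log₂(0.25) = 0.5000
−0.16·log₂(0.16) = 0.4230
Sum ≈ 2.2351 → 2.235 bits.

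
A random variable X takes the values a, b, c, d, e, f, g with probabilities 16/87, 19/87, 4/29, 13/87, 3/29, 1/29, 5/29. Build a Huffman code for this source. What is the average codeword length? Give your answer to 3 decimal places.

Repeatedly combine the two least-probable nodes; the expected code length is the sum of the merged weights.
merge 1/29 + 3/29 → 4/29
merge 4/29 + 4/29 → 8/29
merge 13/87 + 5/29 → 28/87
merge 16/87 + 19/87 → 35/87
merge 8/29 + 28/87 → 52/87
merge 35/87 + 52/87 → 1
L = 4/29 + 8/29 + 28/87 + 35/87 + 52/87 + 1 = 238/87 ≈ 2.736 bits/symbol.

2.736 bits/symbol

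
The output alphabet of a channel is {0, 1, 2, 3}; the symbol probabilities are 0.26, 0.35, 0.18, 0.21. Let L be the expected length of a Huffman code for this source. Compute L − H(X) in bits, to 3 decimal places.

Entropy H = −Σ p log₂ p ≈ 1.9535 bits.
Huffman merges: 9/50+21/100→39/100; 13/50+7/20→61/100; 39/100+61/100→1. L = 2 ≈ 2.0000.
L − H = 2.0000 − 1.9535 = 0.046 bits.

0.046 bits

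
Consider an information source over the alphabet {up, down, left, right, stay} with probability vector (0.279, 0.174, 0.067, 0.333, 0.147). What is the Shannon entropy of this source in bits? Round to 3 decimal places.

2.149 bits

H = −Σ pᵢ log₂ pᵢ.
−0.279·log₂(0.279) = 0.5138
−0.174·log₂(0.174) = 0.4390
−0.067·log₂(0.067) = 0.2613
−0.333·log₂(0.333) = 0.5283
−0.147·log₂(0.147) = 0.4066
Sum ≈ 2.1490 → 2.149 bits.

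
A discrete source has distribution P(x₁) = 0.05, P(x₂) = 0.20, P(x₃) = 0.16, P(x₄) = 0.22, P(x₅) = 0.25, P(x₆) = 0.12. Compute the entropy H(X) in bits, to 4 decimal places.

2.4511 bits

H = −Σ pᵢ log₂ pᵢ.
−0.05·log₂(0.05) = 0.2161
−0.20·log₂(0.20) = 0.4644
−0.16·log₂(0.16) = 0.4230
−0.22·log₂(0.22) = 0.4806
−0.25·log₂(0.25) = 0.5000
−0.12·log₂(0.12) = 0.3671
Sum ≈ 2.4511 → 2.4511 bits.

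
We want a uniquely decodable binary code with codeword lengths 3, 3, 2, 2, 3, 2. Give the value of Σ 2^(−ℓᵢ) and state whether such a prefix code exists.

With common denominator 2^3 = 8: Σ 2^(−ℓᵢ) = 1/8 + 1/8 + 2/8 + 2/8 + 1/8 + 2/8 = 9/8 = 1.125.
Kraft's inequality requires Σ ≤ 1; here Σ = 1.125 > 1, so no such prefix code exists.

1.125; no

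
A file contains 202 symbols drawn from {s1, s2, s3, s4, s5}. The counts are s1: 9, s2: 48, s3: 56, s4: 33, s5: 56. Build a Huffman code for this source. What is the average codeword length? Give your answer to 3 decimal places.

Probabilities are the counts divided by 202.
Repeatedly combine the two least-probable nodes; the expected code length is the sum of the merged weights.
merge 9/202 + 33/202 → 21/101
merge 21/101 + 24/101 → 45/101
merge 28/101 + 28/101 → 56/101
merge 45/101 + 56/101 → 1
L = 21/101 + 45/101 + 56/101 + 1 = 223/101 ≈ 2.208 bits/symbol.

2.208 bits/symbol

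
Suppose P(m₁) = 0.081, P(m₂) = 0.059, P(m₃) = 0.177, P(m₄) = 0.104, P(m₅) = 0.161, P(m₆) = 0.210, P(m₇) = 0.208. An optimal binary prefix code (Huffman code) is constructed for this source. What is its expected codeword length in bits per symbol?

Repeatedly combine the two least-probable nodes; the expected code length is the sum of the merged weights.
merge 59/1000 + 81/1000 → 7/50
merge 13/125 + 7/50 → 61/250
merge 161/1000 + 177/1000 → 169/500
merge 26/125 + 21/100 → 209/500
merge 61/250 + 169/500 → 291/500
merge 209/500 + 291/500 → 1
L = 7/50 + 61/250 + 169/500 + 209/500 + 291/500 + 1 = 1361/500 = 2.722 bits/symbol.

2.722 bits/symbol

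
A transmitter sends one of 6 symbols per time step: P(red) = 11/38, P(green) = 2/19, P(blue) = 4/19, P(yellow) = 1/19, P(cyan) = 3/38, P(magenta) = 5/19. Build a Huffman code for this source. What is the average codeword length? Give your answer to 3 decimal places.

2.368 bits/symbol

Repeatedly combine the two least-probable nodes; the expected code length is the sum of the merged weights.
merge 1/19 + 3/38 → 5/38
merge 2/19 + 5/38 → 9/38
merge 4/19 + 9/38 → 17/38
merge 5/19 + 11/38 → 21/38
merge 17/38 + 21/38 → 1
L = 5/38 + 9/38 + 17/38 + 21/38 + 1 = 45/19 ≈ 2.368 bits/symbol.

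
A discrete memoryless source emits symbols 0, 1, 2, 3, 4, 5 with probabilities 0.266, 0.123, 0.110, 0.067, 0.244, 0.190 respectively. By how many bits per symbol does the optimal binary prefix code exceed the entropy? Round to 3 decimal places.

Entropy H = −Σ p log₂ p ≈ 2.4434 bits.
Huffman merges: 67/1000+11/100→177/1000; 123/1000+177/1000→3/10; 19/100+61/250→217/500; 133/500+3/10→283/500; 217/500+283/500→1. L = 2477/1000 ≈ 2.4770.
L − H = 2.4770 − 2.4434 = 0.034 bits.

0.034 bits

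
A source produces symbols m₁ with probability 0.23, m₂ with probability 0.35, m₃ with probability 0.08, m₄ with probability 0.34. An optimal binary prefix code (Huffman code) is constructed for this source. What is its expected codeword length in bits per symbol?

Repeatedly combine the two least-probable nodes; the expected code length is the sum of the merged weights.
merge 2/25 + 23/100 → 31/100
merge 31/100 + 17/50 → 13/20
merge 7/20 + 13/20 → 1
L = 31/100 + 13/20 + 1 = 49/25 = 1.96 bits/symbol.

1.96 bits/symbol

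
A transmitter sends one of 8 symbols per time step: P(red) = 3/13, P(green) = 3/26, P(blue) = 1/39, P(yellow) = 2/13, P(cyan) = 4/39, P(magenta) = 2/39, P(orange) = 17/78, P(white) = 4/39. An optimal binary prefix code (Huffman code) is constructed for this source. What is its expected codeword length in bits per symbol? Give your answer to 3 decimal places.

2.808 bits/symbol

Repeatedly combine the two least-probable nodes; the expected code length is the sum of the merged weights.
merge 1/39 + 2/39 → 1/13
merge 1/13 + 4/39 → 7/39
merge 4/39 + 3/26 → 17/78
merge 2/13 + 7/39 → 1/3
merge 17/78 + 17/78 → 17/39
merge 3/13 + 1/3 → 22/39
merge 17/39 + 22/39 → 1
L = 1/13 + 7/39 + 17/78 + 1/3 + 17/39 + 22/39 + 1 = 73/26 ≈ 2.808 bits/symbol.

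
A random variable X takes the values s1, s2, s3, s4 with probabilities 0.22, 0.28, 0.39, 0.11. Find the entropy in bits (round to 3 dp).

1.875 bits

H = −Σ pᵢ log₂ pᵢ.
−0.22·log₂(0.22) = 0.4806
−0.28·log₂(0.28) = 0.5142
−0.39·log₂(0.39) = 0.5298
−0.11·log₂(0.11) = 0.3503
Sum ≈ 1.8749 → 1.875 bits.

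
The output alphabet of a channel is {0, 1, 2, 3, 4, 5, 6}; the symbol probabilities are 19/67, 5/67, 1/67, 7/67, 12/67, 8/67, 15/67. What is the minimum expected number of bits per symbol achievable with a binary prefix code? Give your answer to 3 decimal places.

2.582 bits/symbol

Repeatedly combine the two least-probable nodes; the expected code length is the sum of the merged weights.
merge 1/67 + 5/67 → 6/67
merge 6/67 + 7/67 → 13/67
merge 8/67 + 12/67 → 20/67
merge 13/67 + 15/67 → 28/67
merge 19/67 + 20/67 → 39/67
merge 28/67 + 39/67 → 1
L = 6/67 + 13/67 + 20/67 + 28/67 + 39/67 + 1 = 173/67 ≈ 2.582 bits/symbol.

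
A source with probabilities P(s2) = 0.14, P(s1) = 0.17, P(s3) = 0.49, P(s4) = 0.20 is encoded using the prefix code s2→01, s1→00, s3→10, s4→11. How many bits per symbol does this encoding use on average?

2 bits/symbol

L̄ = Σ pᵢ·ℓᵢ = 0.14·2 + 0.17·2 + 0.49·2 + 0.20·2 = 2 bits/symbol.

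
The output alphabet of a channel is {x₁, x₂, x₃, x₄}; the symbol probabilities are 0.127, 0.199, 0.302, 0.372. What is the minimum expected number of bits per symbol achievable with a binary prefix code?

Repeatedly combine the two least-probable nodes; the expected code length is the sum of the merged weights.
merge 127/1000 + 199/1000 → 163/500
merge 151/500 + 163/500 → 157/250
merge 93/250 + 157/250 → 1
L = 163/500 + 157/250 + 1 = 977/500 = 1.954 bits/symbol.

1.954 bits/symbol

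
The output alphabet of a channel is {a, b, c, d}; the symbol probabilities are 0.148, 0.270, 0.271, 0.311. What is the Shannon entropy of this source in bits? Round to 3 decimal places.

1.952 bits

H = −Σ pᵢ log₂ pᵢ.
−0.148·log₂(0.148) = 0.4079
−0.270·log₂(0.270) = 0.5100
−0.271·log₂(0.271) = 0.5105
−0.311·log₂(0.311) = 0.5240
Sum ≈ 1.9525 → 1.952 bits.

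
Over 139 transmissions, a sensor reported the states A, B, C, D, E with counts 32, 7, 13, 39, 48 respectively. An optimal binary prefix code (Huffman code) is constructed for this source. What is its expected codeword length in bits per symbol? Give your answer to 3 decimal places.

2.144 bits/symbol

Probabilities are the counts divided by 139.
Repeatedly combine the two least-probable nodes; the expected code length is the sum of the merged weights.
merge 7/139 + 13/139 → 20/139
merge 20/139 + 32/139 → 52/139
merge 39/139 + 48/139 → 87/139
merge 52/139 + 87/139 → 1
L = 20/139 + 52/139 + 87/139 + 1 = 298/139 ≈ 2.144 bits/symbol.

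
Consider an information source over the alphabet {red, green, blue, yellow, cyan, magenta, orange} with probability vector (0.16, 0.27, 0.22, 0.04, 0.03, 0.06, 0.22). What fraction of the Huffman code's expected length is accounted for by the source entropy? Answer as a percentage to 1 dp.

99.4%

Entropy H = −Σ p log₂ p ≈ 2.4752 bits.
Huffman merges: 3/100+1/25→7/100; 3/50+7/100→13/100; 13/100+4/25→29/100; 11/50+11/50→11/25; 27/100+29/100→14/25; 11/25+14/25→1. L = 249/100 ≈ 2.4900.
Efficiency = H/L = 2.4752/2.4900 = 99.4%.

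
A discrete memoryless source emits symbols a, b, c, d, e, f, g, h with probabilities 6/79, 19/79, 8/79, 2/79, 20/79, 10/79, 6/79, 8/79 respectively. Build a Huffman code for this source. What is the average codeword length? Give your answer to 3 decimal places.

Repeatedly combine the two least-probable nodes; the expected code length is the sum of the merged weights.
merge 2/79 + 6/79 → 8/79
merge 6/79 + 8/79 → 14/79
merge 8/79 + 8/79 → 16/79
merge 10/79 + 14/79 → 24/79
merge 16/79 + 19/79 → 35/79
merge 20/79 + 24/79 → 44/79
merge 35/79 + 44/79 → 1
L = 8/79 + 14/79 + 16/79 + 24/79 + 35/79 + 44/79 + 1 = 220/79 ≈ 2.785 bits/symbol.

2.785 bits/symbol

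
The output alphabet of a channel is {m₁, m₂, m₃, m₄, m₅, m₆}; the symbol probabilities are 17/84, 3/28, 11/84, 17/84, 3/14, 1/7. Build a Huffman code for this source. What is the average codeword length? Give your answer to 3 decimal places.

Repeatedly combine the two least-probable nodes; the expected code length is the sum of the merged weights.
merge 3/28 + 11/84 → 5/21
merge 1/7 + 17/84 → 29/84
merge 17/84 + 3/14 → 5/12
merge 5/21 + 29/84 → 7/12
merge 5/12 + 7/12 → 1
L = 5/21 + 29/84 + 5/12 + 7/12 + 1 = 31/12 ≈ 2.583 bits/symbol.

2.583 bits/symbol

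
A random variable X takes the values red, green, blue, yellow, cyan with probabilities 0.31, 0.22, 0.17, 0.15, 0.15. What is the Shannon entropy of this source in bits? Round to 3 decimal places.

H = −Σ pᵢ log₂ pᵢ.
−0.31·log₂(0.31) = 0.5238
−0.22·log₂(0.22) = 0.4806
−0.17·log₂(0.17) = 0.4346
−0.15·log₂(0.15) = 0.4105
−0.15·log₂(0.15) = 0.4105
Sum ≈ 2.2600 → 2.260 bits.

2.260 bits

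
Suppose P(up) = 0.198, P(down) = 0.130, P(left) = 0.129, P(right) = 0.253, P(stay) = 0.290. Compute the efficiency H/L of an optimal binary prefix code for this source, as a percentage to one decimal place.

99.4%

Entropy H = −Σ p log₂ p ≈ 2.2459 bits.
Huffman merges: 129/1000+13/100→259/1000; 99/500+253/1000→451/1000; 259/1000+29/100→549/1000; 451/1000+549/1000→1. L = 2259/1000 ≈ 2.2590.
Efficiency = H/L = 2.2459/2.2590 = 99.4%.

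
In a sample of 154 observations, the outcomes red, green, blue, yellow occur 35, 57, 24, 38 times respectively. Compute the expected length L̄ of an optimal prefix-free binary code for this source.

Probabilities are the counts divided by 154.
Repeatedly combine the two least-probable nodes; the expected code length is the sum of the merged weights.
merge 12/77 + 5/22 → 59/154
merge 19/77 + 57/154 → 95/154
merge 59/154 + 95/154 → 1
L = 59/154 + 95/154 + 1 = 2 bits/symbol.

2 bits/symbol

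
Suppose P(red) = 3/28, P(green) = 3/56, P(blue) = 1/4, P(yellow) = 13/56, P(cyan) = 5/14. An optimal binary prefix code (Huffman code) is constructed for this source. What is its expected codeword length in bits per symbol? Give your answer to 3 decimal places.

Repeatedly combine the two least-probable nodes; the expected code length is the sum of the merged weights.
merge 3/56 + 3/28 → 9/56
merge 9/56 + 13/56 → 11/28
merge 1/4 + 5/14 → 17/28
merge 11/28 + 17/28 → 1
L = 9/56 + 11/28 + 17/28 + 1 = 121/56 ≈ 2.161 bits/symbol.

2.161 bits/symbol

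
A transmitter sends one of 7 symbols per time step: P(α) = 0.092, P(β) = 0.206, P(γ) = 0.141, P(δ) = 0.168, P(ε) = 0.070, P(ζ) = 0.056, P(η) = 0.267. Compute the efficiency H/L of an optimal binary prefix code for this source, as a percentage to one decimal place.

99.0%

Entropy H = −Σ p log₂ p ≈ 2.6271 bits.
Huffman merges: 7/125+7/100→63/500; 23/250+63/500→109/500; 141/1000+21/125→309/1000; 103/500+109/500→53/125; 267/1000+309/1000→72/125; 53/125+72/125→1. L = 2653/1000 ≈ 2.6530.
Efficiency = H/L = 2.6271/2.6530 = 99.0%.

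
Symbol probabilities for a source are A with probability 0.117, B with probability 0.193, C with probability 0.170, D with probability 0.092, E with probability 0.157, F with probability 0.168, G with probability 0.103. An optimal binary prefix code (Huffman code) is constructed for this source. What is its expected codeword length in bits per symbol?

Repeatedly combine the two least-probable nodes; the expected code length is the sum of the merged weights.
merge 23/250 + 103/1000 → 39/200
merge 117/1000 + 157/1000 → 137/500
merge 21/125 + 17/100 → 169/500
merge 193/1000 + 39/200 → 97/250
merge 137/500 + 169/500 → 153/250
merge 97/250 + 153/250 → 1
L = 39/200 + 137/500 + 169/500 + 97/250 + 153/250 + 1 = 2807/1000 = 2.807 bits/symbol.

2.807 bits/symbol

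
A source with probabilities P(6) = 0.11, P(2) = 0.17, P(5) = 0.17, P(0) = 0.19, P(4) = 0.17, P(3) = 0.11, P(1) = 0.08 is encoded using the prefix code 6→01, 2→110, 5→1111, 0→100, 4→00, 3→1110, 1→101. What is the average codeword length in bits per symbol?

3 bits/symbol

L̄ = Σ pᵢ·ℓᵢ = 0.11·2 + 0.17·3 + 0.17·4 + 0.19·3 + 0.17·2 + 0.11·4 + 0.08·3 = 3 bits/symbol.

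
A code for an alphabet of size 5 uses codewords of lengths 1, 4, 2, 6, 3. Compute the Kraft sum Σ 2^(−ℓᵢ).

With common denominator 2^6 = 64: Σ 2^(−ℓᵢ) = 32/64 + 4/64 + 16/64 + 1/64 + 8/64 = 61/64 = 0.953125.

0.953125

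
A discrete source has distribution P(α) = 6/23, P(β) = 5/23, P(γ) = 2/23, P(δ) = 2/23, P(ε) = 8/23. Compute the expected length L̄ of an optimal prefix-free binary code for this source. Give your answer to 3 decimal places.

2.174 bits/symbol

Repeatedly combine the two least-probable nodes; the expected code length is the sum of the merged weights.
merge 2/23 + 2/23 → 4/23
merge 4/23 + 5/23 → 9/23
merge 6/23 + 8/23 → 14/23
merge 9/23 + 14/23 → 1
L = 4/23 + 9/23 + 14/23 + 1 = 50/23 ≈ 2.174 bits/symbol.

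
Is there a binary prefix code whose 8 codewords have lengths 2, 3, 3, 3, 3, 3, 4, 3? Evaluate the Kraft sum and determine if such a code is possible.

1.0625; no

With common denominator 2^4 = 16: Σ 2^(−ℓᵢ) = 4/16 + 2/16 + 2/16 + 2/16 + 2/16 + 2/16 + 1/16 + 2/16 = 17/16 = 1.0625.
Kraft's inequality requires Σ ≤ 1; here Σ = 1.0625 > 1, so no such prefix code exists.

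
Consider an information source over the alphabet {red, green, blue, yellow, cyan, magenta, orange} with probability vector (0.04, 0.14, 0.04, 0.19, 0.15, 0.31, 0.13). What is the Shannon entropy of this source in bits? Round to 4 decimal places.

H = −Σ pᵢ log₂ pᵢ.
−0.04·log₂(0.04) = 0.1858
−0.14·log₂(0.14) = 0.3971
−0.04·log₂(0.04) = 0.1858
−0.19·log₂(0.19) = 0.4552
−0.15·log₂(0.15) = 0.4105
−0.31·log₂(0.31) = 0.5238
−0.13·log₂(0.13) = 0.3826
Sum ≈ 2.5408 → 2.5408 bits.

2.5408 bits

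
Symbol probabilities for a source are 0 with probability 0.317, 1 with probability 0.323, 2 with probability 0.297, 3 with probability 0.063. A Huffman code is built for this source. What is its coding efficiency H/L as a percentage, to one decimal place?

Entropy H = −Σ p log₂ p ≈ 1.8235 bits.
Huffman merges: 63/1000+297/1000→9/25; 317/1000+323/1000→16/25; 9/25+16/25→1. L = 2 ≈ 2.0000.
Efficiency = H/L = 1.8235/2.0000 = 91.2%.

91.2%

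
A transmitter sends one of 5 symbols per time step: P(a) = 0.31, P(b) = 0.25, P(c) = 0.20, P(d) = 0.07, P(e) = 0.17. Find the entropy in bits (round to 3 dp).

2.191 bits

H = −Σ pᵢ log₂ pᵢ.
−0.31·log₂(0.31) = 0.5238
−0.25·log₂(0.25) = 0.5000
−0.20·log₂(0.20) = 0.4644
−0.07·log₂(0.07) = 0.2686
−0.17·log₂(0.17) = 0.4346
Sum ≈ 2.1913 → 2.191 bits.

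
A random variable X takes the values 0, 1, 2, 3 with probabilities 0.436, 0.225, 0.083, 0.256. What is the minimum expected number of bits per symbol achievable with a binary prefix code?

Repeatedly combine the two least-probable nodes; the expected code length is the sum of the merged weights.
merge 83/1000 + 9/40 → 77/250
merge 32/125 + 77/250 → 141/250
merge 109/250 + 141/250 → 1
L = 77/250 + 141/250 + 1 = 234/125 = 1.872 bits/symbol.

1.872 bits/symbol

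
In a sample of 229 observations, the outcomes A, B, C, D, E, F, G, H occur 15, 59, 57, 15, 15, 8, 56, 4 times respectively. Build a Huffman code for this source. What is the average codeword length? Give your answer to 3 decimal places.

2.550 bits/symbol

Probabilities are the counts divided by 229.
Repeatedly combine the two least-probable nodes; the expected code length is the sum of the merged weights.
merge 4/229 + 8/229 → 12/229
merge 12/229 + 15/229 → 27/229
merge 15/229 + 15/229 → 30/229
merge 27/229 + 30/229 → 57/229
merge 56/229 + 57/229 → 113/229
merge 57/229 + 59/229 → 116/229
merge 113/229 + 116/229 → 1
L = 12/229 + 27/229 + 30/229 + 57/229 + 113/229 + 116/229 + 1 = 584/229 ≈ 2.550 bits/symbol.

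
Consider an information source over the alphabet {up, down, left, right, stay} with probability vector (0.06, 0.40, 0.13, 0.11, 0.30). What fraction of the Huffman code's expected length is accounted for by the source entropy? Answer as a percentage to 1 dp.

97.9%

Entropy H = −Σ p log₂ p ≈ 2.0263 bits.
Huffman merges: 3/50+11/100→17/100; 13/100+17/100→3/10; 3/10+3/10→3/5; 2/5+3/5→1. L = 207/100 ≈ 2.0700.
Efficiency = H/L = 2.0263/2.0700 = 97.9%.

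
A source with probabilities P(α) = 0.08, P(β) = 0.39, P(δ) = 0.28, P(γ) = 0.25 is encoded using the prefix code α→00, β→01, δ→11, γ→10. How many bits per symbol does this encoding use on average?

2 bits/symbol

L̄ = Σ pᵢ·ℓᵢ = 0.08·2 + 0.39·2 + 0.28·2 + 0.25·2 = 2 bits/symbol.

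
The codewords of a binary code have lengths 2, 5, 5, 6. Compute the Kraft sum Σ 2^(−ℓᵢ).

0.328125

With common denominator 2^6 = 64: Σ 2^(−ℓᵢ) = 16/64 + 2/64 + 2/64 + 1/64 = 21/64 = 0.328125.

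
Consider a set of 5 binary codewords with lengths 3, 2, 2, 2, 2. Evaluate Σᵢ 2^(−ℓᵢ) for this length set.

1.125

With common denominator 2^3 = 8: Σ 2^(−ℓᵢ) = 1/8 + 2/8 + 2/8 + 2/8 + 2/8 = 9/8 = 1.125.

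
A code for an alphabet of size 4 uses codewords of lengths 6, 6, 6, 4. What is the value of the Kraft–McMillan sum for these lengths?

With common denominator 2^6 = 64: Σ 2^(−ℓᵢ) = 1/64 + 1/64 + 1/64 + 4/64 = 7/64 = 0.109375.

0.109375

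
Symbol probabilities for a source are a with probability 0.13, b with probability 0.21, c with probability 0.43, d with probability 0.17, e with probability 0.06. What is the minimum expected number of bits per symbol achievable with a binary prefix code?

2.12 bits/symbol

Repeatedly combine the two least-probable nodes; the expected code length is the sum of the merged weights.
merge 3/50 + 13/100 → 19/100
merge 17/100 + 19/100 → 9/25
merge 21/100 + 9/25 → 57/100
merge 43/100 + 57/100 → 1
L = 19/100 + 9/25 + 57/100 + 1 = 53/25 = 2.12 bits/symbol.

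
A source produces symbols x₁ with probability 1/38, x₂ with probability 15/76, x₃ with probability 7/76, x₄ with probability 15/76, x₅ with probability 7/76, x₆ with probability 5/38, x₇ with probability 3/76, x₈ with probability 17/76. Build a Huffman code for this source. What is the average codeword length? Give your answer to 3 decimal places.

2.803 bits/symbol

Repeatedly combine the two least-probable nodes; the expected code length is the sum of the merged weights.
merge 1/38 + 3/76 → 5/76
merge 5/76 + 7/76 → 3/19
merge 7/76 + 5/38 → 17/76
merge 3/19 + 15/76 → 27/76
merge 15/76 + 17/76 → 8/19
merge 17/76 + 27/76 → 11/19
merge 8/19 + 11/19 → 1
L = 5/76 + 3/19 + 17/76 + 27/76 + 8/19 + 11/19 + 1 = 213/76 ≈ 2.803 bits/symbol.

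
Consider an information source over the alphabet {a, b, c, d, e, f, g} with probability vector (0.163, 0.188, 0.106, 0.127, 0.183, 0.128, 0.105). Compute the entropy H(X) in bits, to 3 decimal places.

2.771 bits

H = −Σ pᵢ log₂ pᵢ.
−0.163·log₂(0.163) = 0.4266
−0.188·log₂(0.188) = 0.4533
−0.106·log₂(0.106) = 0.3432
−0.127·log₂(0.127) = 0.3781
−0.183·log₂(0.183) = 0.4484
−0.128·log₂(0.128) = 0.3796
−0.105·log₂(0.105) = 0.3414
Sum ≈ 2.7706 → 2.771 bits.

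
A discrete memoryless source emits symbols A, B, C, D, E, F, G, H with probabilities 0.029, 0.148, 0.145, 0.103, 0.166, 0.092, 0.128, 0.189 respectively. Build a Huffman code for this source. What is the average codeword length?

2.932 bits/symbol

Repeatedly combine the two least-probable nodes; the expected code length is the sum of the merged weights.
merge 29/1000 + 23/250 → 121/1000
merge 103/1000 + 121/1000 → 28/125
merge 16/125 + 29/200 → 273/1000
merge 37/250 + 83/500 → 157/500
merge 189/1000 + 28/125 → 413/1000
merge 273/1000 + 157/500 → 587/1000
merge 413/1000 + 587/1000 → 1
L = 121/1000 + 28/125 + 273/1000 + 157/500 + 413/1000 + 587/1000 + 1 = 733/250 = 2.932 bits/symbol.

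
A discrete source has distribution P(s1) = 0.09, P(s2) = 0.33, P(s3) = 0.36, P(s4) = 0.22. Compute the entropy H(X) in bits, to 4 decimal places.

1.8517 bits

H = −Σ pᵢ log₂ pᵢ.
−0.09·log₂(0.09) = 0.3127
−0.33·log₂(0.33) = 0.5278
−0.36·log₂(0.36) = 0.5306
−0.22·log₂(0.22) = 0.4806
Sum ≈ 1.8517 → 1.8517 bits.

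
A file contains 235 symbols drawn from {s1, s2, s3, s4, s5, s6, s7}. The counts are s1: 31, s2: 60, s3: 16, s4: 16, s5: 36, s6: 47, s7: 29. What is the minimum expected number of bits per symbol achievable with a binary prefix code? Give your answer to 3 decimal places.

Probabilities are the counts divided by 235.
Repeatedly combine the two least-probable nodes; the expected code length is the sum of the merged weights.
merge 16/235 + 16/235 → 32/235
merge 29/235 + 31/235 → 12/47
merge 32/235 + 36/235 → 68/235
merge 1/5 + 12/47 → 107/235
merge 12/47 + 68/235 → 128/235
merge 107/235 + 128/235 → 1
L = 32/235 + 12/47 + 68/235 + 107/235 + 128/235 + 1 = 126/47 ≈ 2.681 bits/symbol.

2.681 bits/symbol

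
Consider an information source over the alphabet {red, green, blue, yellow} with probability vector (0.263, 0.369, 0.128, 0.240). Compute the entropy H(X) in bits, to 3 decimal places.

H = −Σ pᵢ log₂ pᵢ.
−0.263·log₂(0.263) = 0.5068
−0.369·log₂(0.369) = 0.5307
−0.128·log₂(0.128) = 0.3796
−0.240·log₂(0.240) = 0.4941
Sum ≈ 1.9113 → 1.911 bits.

1.911 bits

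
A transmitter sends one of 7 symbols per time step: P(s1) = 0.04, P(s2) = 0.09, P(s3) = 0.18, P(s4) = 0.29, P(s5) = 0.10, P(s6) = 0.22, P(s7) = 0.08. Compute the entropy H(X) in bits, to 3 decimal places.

2.566 bits

H = −Σ pᵢ log₂ pᵢ.
−0.04·log₂(0.04) = 0.1858
−0.09·log₂(0.09) = 0.3127
−0.18·log₂(0.18) = 0.4453
−0.29·log₂(0.29) = 0.5179
−0.10·log₂(0.10) = 0.3322
−0.22·log₂(0.22) = 0.4806
−0.08·log₂(0.08) = 0.2915
Sum ≈ 2.5659 → 2.566 bits.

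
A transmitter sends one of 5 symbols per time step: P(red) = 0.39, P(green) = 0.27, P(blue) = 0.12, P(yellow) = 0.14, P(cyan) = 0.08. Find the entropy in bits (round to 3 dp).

2.096 bits

H = −Σ pᵢ log₂ pᵢ.
−0.39·log₂(0.39) = 0.5298
−0.27·log₂(0.27) = 0.5100
−0.12·log₂(0.12) = 0.3671
−0.14·log₂(0.14) = 0.3971
−0.08·log₂(0.08) = 0.2915
Sum ≈ 2.0955 → 2.096 bits.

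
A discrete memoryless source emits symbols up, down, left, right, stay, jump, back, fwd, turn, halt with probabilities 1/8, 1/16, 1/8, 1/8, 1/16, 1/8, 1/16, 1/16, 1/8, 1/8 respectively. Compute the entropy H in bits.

3.25 bits

Each probability is a power of 1/2, so log₂(1/p) is an integer.
H = Σ p·log₂(1/p) = 1/8·3 + 1/16·4 + 1/8·3 + 1/8·3 + 1/16·4 + 1/8·3 + 1/16·4 + 1/16·4 + 1/8·3 + 1/8·3 = 3.25 bits.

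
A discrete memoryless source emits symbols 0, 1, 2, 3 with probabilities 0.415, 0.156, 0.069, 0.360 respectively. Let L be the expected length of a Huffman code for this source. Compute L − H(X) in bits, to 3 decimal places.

0.069 bits

Entropy H = −Σ p log₂ p ≈ 1.7415 bits.
Huffman merges: 69/1000+39/250→9/40; 9/40+9/25→117/200; 83/200+117/200→1. L = 181/100 ≈ 1.8100.
L − H = 1.8100 − 1.7415 = 0.069 bits.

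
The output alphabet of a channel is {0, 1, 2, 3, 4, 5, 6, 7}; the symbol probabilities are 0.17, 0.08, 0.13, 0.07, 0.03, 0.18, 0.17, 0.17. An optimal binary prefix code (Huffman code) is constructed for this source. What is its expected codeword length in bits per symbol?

2.92 bits/symbol

Repeatedly combine the two least-probable nodes; the expected code length is the sum of the merged weights.
merge 3/100 + 7/100 → 1/10
merge 2/25 + 1/10 → 9/50
merge 13/100 + 17/100 → 3/10
merge 17/100 + 17/100 → 17/50
merge 9/50 + 9/50 → 9/25
merge 3/10 + 17/50 → 16/25
merge 9/25 + 16/25 → 1
L = 1/10 + 9/50 + 3/10 + 17/50 + 9/25 + 16/25 + 1 = 73/25 = 2.92 bits/symbol.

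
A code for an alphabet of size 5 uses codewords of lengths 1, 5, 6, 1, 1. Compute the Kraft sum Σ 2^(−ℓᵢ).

1.546875

With common denominator 2^6 = 64: Σ 2^(−ℓᵢ) = 32/64 + 2/64 + 1/64 + 32/64 + 32/64 = 99/64 = 1.546875.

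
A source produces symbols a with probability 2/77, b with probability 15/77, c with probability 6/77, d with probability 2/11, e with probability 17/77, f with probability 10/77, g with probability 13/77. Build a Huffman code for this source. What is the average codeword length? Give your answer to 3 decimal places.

2.688 bits/symbol

Repeatedly combine the two least-probable nodes; the expected code length is the sum of the merged weights.
merge 2/77 + 6/77 → 8/77
merge 8/77 + 10/77 → 18/77
merge 13/77 + 2/11 → 27/77
merge 15/77 + 17/77 → 32/77
merge 18/77 + 27/77 → 45/77
merge 32/77 + 45/77 → 1
L = 8/77 + 18/77 + 27/77 + 32/77 + 45/77 + 1 = 207/77 ≈ 2.688 bits/symbol.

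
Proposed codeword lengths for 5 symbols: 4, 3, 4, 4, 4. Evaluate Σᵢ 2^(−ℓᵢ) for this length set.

With common denominator 2^4 = 16: Σ 2^(−ℓᵢ) = 1/16 + 2/16 + 1/16 + 1/16 + 1/16 = 6/16 = 0.375.

0.375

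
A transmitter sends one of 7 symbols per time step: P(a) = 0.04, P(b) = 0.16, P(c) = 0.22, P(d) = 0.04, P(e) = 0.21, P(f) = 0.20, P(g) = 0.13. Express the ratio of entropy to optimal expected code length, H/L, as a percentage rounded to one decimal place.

Entropy H = −Σ p log₂ p ≈ 2.5950 bits.
Huffman merges: 1/25+1/25→2/25; 2/25+13/100→21/100; 4/25+1/5→9/25; 21/100+21/100→21/50; 11/50+9/25→29/50; 21/50+29/50→1. L = 53/20 ≈ 2.6500.
Efficiency = H/L = 2.5950/2.6500 = 97.9%.

97.9%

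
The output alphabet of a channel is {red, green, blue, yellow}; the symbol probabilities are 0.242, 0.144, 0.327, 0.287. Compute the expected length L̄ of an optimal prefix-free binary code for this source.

2 bits/symbol

Repeatedly combine the two least-probable nodes; the expected code length is the sum of the merged weights.
merge 18/125 + 121/500 → 193/500
merge 287/1000 + 327/1000 → 307/500
merge 193/500 + 307/500 → 1
L = 193/500 + 307/500 + 1 = 2 bits/symbol.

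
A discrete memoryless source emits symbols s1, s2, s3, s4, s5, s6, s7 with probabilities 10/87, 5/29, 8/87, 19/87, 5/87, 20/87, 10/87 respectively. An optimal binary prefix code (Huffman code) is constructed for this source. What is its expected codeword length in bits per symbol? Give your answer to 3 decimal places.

Repeatedly combine the two least-probable nodes; the expected code length is the sum of the merged weights.
merge 5/87 + 8/87 → 13/87
merge 10/87 + 10/87 → 20/87
merge 13/87 + 5/29 → 28/87
merge 19/87 + 20/87 → 13/29
merge 20/87 + 28/87 → 16/29
merge 13/29 + 16/29 → 1
L = 13/87 + 20/87 + 28/87 + 13/29 + 16/29 + 1 = 235/87 ≈ 2.701 bits/symbol.

2.701 bits/symbol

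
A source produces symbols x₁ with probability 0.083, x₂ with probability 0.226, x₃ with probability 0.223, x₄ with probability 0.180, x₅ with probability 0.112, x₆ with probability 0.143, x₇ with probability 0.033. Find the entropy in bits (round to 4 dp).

H = −Σ pᵢ log₂ pᵢ.
−0.083·log₂(0.083) = 0.2980
−0.226·log₂(0.226) = 0.4849
−0.223·log₂(0.223) = 0.4828
−0.180·log₂(0.180) = 0.4453
−0.112·log₂(0.112) = 0.3537
−0.143·log₂(0.143) = 0.4012
−0.033·log₂(0.033) = 0.1624
Sum ≈ 2.6284 → 2.6284 bits.

2.6284 bits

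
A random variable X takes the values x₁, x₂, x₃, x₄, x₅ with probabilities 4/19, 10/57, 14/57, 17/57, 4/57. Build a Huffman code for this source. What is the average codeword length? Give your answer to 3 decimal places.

2.246 bits/symbol

Repeatedly combine the two least-probable nodes; the expected code length is the sum of the merged weights.
merge 4/57 + 10/57 → 14/57
merge 4/19 + 14/57 → 26/57
merge 14/57 + 17/57 → 31/57
merge 26/57 + 31/57 → 1
L = 14/57 + 26/57 + 31/57 + 1 = 128/57 ≈ 2.246 bits/symbol.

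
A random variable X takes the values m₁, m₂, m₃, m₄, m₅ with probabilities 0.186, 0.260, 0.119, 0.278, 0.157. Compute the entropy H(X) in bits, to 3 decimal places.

H = −Σ pᵢ log₂ pᵢ.
−0.186·log₂(0.186) = 0.4514
−0.260·log₂(0.260) = 0.5053
−0.119·log₂(0.119) = 0.3654
−0.278·log₂(0.278) = 0.5134
−0.157·log₂(0.157) = 0.4194
Sum ≈ 2.2549 → 2.255 bits.

2.255 bits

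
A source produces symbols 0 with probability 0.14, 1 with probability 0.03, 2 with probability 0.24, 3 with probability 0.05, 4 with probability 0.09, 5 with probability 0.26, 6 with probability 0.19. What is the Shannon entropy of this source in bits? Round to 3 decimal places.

H = −Σ pᵢ log₂ pᵢ.
−0.14·log₂(0.14) = 0.3971
−0.03·log₂(0.03) = 0.1518
−0.24·log₂(0.24) = 0.4941
−0.05·log₂(0.05) = 0.2161
−0.09·log₂(0.09) = 0.3127
−0.26·log₂(0.26) = 0.5053
−0.19·log₂(0.19) = 0.4552
Sum ≈ 2.5323 → 2.532 bits.

2.532 bits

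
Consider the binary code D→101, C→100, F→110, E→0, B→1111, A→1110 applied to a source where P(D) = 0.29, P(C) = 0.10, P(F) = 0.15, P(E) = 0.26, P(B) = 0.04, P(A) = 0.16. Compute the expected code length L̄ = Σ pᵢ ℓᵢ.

2.68 bits/symbol

L̄ = Σ pᵢ·ℓᵢ = 0.29·3 + 0.10·3 + 0.15·3 + 0.26·1 + 0.04·4 + 0.16·4 = 2.68 bits/symbol.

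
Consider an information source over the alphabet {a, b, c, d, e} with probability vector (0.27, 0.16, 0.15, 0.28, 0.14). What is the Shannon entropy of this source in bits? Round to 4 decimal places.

2.2549 bits

H = −Σ pᵢ log₂ pᵢ.
−0.27·log₂(0.27) = 0.5100
−0.16·log₂(0.16) = 0.4230
−0.15·log₂(0.15) = 0.4105
−0.28·log₂(0.28) = 0.5142
−0.14·log₂(0.14) = 0.3971
Sum ≈ 2.2549 → 2.2549 bits.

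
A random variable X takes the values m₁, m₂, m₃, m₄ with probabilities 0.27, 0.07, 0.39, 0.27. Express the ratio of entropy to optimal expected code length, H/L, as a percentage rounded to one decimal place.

93.3%

Entropy H = −Σ p log₂ p ≈ 1.8184 bits.
Huffman merges: 7/100+27/100→17/50; 27/100+17/50→61/100; 39/100+61/100→1. L = 39/20 ≈ 1.9500.
Efficiency = H/L = 1.8184/1.9500 = 93.3%.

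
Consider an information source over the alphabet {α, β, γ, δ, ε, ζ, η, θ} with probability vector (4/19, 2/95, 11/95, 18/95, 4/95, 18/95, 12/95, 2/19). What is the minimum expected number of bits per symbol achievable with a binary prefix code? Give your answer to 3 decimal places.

Repeatedly combine the two least-probable nodes; the expected code length is the sum of the merged weights.
merge 2/95 + 4/95 → 6/95
merge 6/95 + 2/19 → 16/95
merge 11/95 + 12/95 → 23/95
merge 16/95 + 18/95 → 34/95
merge 18/95 + 4/19 → 2/5
merge 23/95 + 34/95 → 3/5
merge 2/5 + 3/5 → 1
L = 6/95 + 16/95 + 23/95 + 34/95 + 2/5 + 3/5 + 1 = 269/95 ≈ 2.832 bits/symbol.

2.832 bits/symbol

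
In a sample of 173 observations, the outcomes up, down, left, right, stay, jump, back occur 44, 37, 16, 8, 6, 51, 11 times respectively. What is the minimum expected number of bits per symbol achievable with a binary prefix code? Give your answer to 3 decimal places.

2.462 bits/symbol

Probabilities are the counts divided by 173.
Repeatedly combine the two least-probable nodes; the expected code length is the sum of the merged weights.
merge 6/173 + 8/173 → 14/173
merge 11/173 + 14/173 → 25/173
merge 16/173 + 25/173 → 41/173
merge 37/173 + 41/173 → 78/173
merge 44/173 + 51/173 → 95/173
merge 78/173 + 95/173 → 1
L = 14/173 + 25/173 + 41/173 + 78/173 + 95/173 + 1 = 426/173 ≈ 2.462 bits/symbol.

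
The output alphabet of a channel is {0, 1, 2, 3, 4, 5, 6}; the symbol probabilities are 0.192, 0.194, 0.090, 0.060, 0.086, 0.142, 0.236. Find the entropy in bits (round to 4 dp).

H = −Σ pᵢ log₂ pᵢ.
−0.192·log₂(0.192) = 0.4571
−0.194·log₂(0.194) = 0.4590
−0.090·log₂(0.090) = 0.3127
−0.060·log₂(0.060) = 0.2435
−0.086·log₂(0.086) = 0.3044
−0.142·log₂(0.142) = 0.3999
−0.236·log₂(0.236) = 0.4916
Sum ≈ 2.6682 → 2.6682 bits.

2.6682 bits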